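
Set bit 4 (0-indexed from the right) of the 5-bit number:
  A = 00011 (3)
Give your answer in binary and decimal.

Mask = 1 << 4 = 10000
Bit 4 of A is 0, so OR-ing with the mask flips it to 1.
  00011
| 10000
-------
  10011

Answer: 10011 (19)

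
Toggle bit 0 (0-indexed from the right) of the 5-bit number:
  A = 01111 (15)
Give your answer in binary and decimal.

Mask = 1 << 0 = 00001
Bit 0 of A is 1; XOR with the mask flips it to 0.
  01111
^ 00001
-------
  01110

Answer: 01110 (14)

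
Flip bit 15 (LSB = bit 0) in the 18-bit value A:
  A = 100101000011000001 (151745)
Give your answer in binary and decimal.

Mask = 1 << 15 = 001000000000000000
Bit 15 of A is 0; XOR with the mask flips it to 1.
  100101000011000001
^ 001000000000000000
--------------------
  101101000011000001

Answer: 101101000011000001 (184513)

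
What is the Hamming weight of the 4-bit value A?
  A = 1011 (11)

1011
1-bits at positions (from bit 0 = LSB): 0, 1, 3
Count = 3

Answer: 3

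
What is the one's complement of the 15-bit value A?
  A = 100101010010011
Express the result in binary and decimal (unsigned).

Flip each bit (0->1, 1->0):
  100101010010011
  011010101101100

Answer: 011010101101100 (13676)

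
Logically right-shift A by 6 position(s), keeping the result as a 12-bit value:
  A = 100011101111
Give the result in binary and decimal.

Logical shift right by 6: drop the bottom 6 bit(s), prepend 6 zero(s) on the left.
  100011101111  ->  keep [100011], discard [101111], prepend 000000
= 000000100011

Answer: 000000100011 (35)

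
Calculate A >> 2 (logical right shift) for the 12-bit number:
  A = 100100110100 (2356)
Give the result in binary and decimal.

Logical shift right by 2: drop the bottom 2 bit(s), prepend 2 zero(s) on the left.
  100100110100  ->  keep [1001001101], discard [00], prepend 00
= 001001001101

Answer: 001001001101 (589)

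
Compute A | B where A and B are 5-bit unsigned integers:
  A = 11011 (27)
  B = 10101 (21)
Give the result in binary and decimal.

Apply | to each column (1 where either bit is 1):
  11011
| 10101
-------
  11111

Answer: 11111 (31)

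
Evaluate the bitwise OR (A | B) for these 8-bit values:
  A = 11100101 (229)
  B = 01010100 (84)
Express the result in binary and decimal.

Apply | to each column (1 where either bit is 1):
  11100101
| 01010100
----------
  11110101

Answer: 11110101 (245)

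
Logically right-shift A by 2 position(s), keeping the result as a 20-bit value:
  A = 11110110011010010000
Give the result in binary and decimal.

Logical shift right by 2: drop the bottom 2 bit(s), prepend 2 zero(s) on the left.
  11110110011010010000  ->  keep [111101100110100100], discard [00], prepend 00
= 00111101100110100100

Answer: 00111101100110100100 (252324)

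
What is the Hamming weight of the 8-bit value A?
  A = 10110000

10110000
1-bits at positions (from bit 0 = LSB): 4, 5, 7
Count = 3

Answer: 3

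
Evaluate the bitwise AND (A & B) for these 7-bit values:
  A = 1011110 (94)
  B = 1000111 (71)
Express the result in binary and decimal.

Apply & to each column (1 only where both bits are 1):
  1011110
& 1000111
---------
  1000110

Answer: 1000110 (70)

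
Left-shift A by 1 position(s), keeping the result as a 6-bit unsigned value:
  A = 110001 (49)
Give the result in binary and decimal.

Shift left by 1: drop the top 1 bit(s), append 1 zero(s) on the right.
  110001  ->  discard [1], keep [10001], append 0
= 100010

Answer: 100010 (34)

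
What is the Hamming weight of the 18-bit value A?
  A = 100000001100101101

100000001100101101
1-bits at positions (from bit 0 = LSB): 0, 2, 3, 5, 8, 9, 17
Count = 7

Answer: 7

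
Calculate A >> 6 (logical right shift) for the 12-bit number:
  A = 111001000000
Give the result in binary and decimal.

Logical shift right by 6: drop the bottom 6 bit(s), prepend 6 zero(s) on the left.
  111001000000  ->  keep [111001], discard [000000], prepend 000000
= 000000111001

Answer: 000000111001 (57)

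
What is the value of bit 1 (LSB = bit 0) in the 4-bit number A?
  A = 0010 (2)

Bit 1 is the 2nd from the right.
  0010
    ^
That bit is 1.

Answer: 1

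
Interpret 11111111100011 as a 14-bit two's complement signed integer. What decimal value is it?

MSB is 1, so the value is negative. Find the magnitude:
1. Invert bits:  00000000011100
2. Add 1:        00000000011101  = 29
3. Apply sign:   -29

Answer: -29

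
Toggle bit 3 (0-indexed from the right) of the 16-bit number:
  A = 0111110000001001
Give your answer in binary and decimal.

Mask = 1 << 3 = 0000000000001000
Bit 3 of A is 1; XOR with the mask flips it to 0.
  0111110000001001
^ 0000000000001000
------------------
  0111110000000001

Answer: 0111110000000001 (31745)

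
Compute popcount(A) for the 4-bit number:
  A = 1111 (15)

1111
1-bits at positions (from bit 0 = LSB): 0, 1, 2, 3
Count = 4

Answer: 4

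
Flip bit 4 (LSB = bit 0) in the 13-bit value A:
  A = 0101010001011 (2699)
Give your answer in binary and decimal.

Mask = 1 << 4 = 0000000010000
Bit 4 of A is 0; XOR with the mask flips it to 1.
  0101010001011
^ 0000000010000
---------------
  0101010011011

Answer: 0101010011011 (2715)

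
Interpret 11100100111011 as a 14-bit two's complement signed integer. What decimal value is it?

MSB is 1, so the value is negative. Find the magnitude:
1. Invert bits:  00011011000100
2. Add 1:        00011011000101  = 1733
3. Apply sign:   -1733

Answer: -1733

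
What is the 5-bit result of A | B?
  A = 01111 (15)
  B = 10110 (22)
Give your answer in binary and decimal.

Apply | to each column (1 where either bit is 1):
  01111
| 10110
-------
  11111

Answer: 11111 (31)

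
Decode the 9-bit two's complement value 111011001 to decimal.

MSB is 1, so the value is negative. Find the magnitude:
1. Invert bits:  000100110
2. Add 1:        000100111  = 39
3. Apply sign:   -39

Answer: -39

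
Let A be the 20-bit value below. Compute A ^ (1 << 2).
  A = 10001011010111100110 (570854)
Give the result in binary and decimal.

Mask = 1 << 2 = 00000000000000000100
Bit 2 of A is 1; XOR with the mask flips it to 0.
  10001011010111100110
^ 00000000000000000100
----------------------
  10001011010111100010

Answer: 10001011010111100010 (570850)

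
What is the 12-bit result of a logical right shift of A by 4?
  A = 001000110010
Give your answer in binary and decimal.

Logical shift right by 4: drop the bottom 4 bit(s), prepend 4 zero(s) on the left.
  001000110010  ->  keep [00100011], discard [0010], prepend 0000
= 000000100011

Answer: 000000100011 (35)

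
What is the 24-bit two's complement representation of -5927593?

1. Binary of +5927593:  010110100111001010101001
2. Invert bits:     101001011000110101010110
3. Add 1:           101001011000110101010111

Answer: 101001011000110101010111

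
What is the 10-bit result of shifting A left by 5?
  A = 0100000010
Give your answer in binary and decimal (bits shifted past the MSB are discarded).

Shift left by 5: drop the top 5 bit(s), append 5 zero(s) on the right.
  0100000010  ->  discard [01000], keep [00010], append 00000
= 0001000000

Answer: 0001000000 (64)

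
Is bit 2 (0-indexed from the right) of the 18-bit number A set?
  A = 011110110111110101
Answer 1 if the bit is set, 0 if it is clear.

Bit 2 is the 3rd from the right.
  011110110111110101
                 ^
That bit is 1.

Answer: 1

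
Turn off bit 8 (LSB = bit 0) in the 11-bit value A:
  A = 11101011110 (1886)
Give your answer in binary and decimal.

Mask = ~(1 << 8) = 11011111111
Bit 8 of A is 1, so AND-ing with the mask clears it to 0.
  11101011110
& 11011111111
-------------
  11001011110

Answer: 11001011110 (1630)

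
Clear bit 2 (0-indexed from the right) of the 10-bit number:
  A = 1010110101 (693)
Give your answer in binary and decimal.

Mask = ~(1 << 2) = 1111111011
Bit 2 of A is 1, so AND-ing with the mask clears it to 0.
  1010110101
& 1111111011
------------
  1010110001

Answer: 1010110001 (689)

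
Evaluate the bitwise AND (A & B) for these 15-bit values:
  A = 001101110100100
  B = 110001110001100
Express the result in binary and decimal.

Apply & to each column (1 only where both bits are 1):
  001101110100100
& 110001110001100
-----------------
  000001110000100

Answer: 000001110000100 (900)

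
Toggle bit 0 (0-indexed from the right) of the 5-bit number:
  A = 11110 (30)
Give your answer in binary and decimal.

Mask = 1 << 0 = 00001
Bit 0 of A is 0; XOR with the mask flips it to 1.
  11110
^ 00001
-------
  11111

Answer: 11111 (31)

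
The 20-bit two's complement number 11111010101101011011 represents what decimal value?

MSB is 1, so the value is negative. Find the magnitude:
1. Invert bits:  00000101010010100100
2. Add 1:        00000101010010100101  = 21669
3. Apply sign:   -21669

Answer: -21669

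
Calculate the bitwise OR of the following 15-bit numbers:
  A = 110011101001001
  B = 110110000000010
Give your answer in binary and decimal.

Apply | to each column (1 where either bit is 1):
  110011101001001
| 110110000000010
-----------------
  110111101001011

Answer: 110111101001011 (28491)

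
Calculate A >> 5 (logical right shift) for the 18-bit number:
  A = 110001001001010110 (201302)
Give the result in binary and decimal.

Logical shift right by 5: drop the bottom 5 bit(s), prepend 5 zero(s) on the left.
  110001001001010110  ->  keep [1100010010010], discard [10110], prepend 00000
= 000001100010010010

Answer: 000001100010010010 (6290)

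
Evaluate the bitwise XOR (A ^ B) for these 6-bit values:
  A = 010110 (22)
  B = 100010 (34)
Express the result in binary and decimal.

Apply ^ to each column (1 where bits differ):
  010110
^ 100010
--------
  110100

Answer: 110100 (52)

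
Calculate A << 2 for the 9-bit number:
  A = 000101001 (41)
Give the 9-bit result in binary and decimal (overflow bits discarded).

Shift left by 2: drop the top 2 bit(s), append 2 zero(s) on the right.
  000101001  ->  discard [00], keep [0101001], append 00
= 010100100

Answer: 010100100 (164)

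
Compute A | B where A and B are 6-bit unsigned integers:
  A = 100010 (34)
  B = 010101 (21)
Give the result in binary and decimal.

Apply | to each column (1 where either bit is 1):
  100010
| 010101
--------
  110111

Answer: 110111 (55)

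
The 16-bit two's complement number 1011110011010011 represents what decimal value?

MSB is 1, so the value is negative. Find the magnitude:
1. Invert bits:  0100001100101100
2. Add 1:        0100001100101101  = 17197
3. Apply sign:   -17197

Answer: -17197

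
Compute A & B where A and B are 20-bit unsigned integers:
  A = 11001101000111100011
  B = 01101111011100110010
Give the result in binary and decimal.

Apply & to each column (1 only where both bits are 1):
  11001101000111100011
& 01101111011100110010
----------------------
  01001101000100100010

Answer: 01001101000100100010 (315682)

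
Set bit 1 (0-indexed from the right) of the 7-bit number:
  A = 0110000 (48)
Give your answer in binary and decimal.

Mask = 1 << 1 = 0000010
Bit 1 of A is 0, so OR-ing with the mask flips it to 1.
  0110000
| 0000010
---------
  0110010

Answer: 0110010 (50)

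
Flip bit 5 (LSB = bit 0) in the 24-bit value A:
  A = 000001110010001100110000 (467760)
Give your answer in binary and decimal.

Mask = 1 << 5 = 000000000000000000100000
Bit 5 of A is 1; XOR with the mask flips it to 0.
  000001110010001100110000
^ 000000000000000000100000
--------------------------
  000001110010001100010000

Answer: 000001110010001100010000 (467728)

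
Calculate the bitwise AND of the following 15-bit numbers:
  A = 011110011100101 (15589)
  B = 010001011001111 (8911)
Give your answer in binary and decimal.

Apply & to each column (1 only where both bits are 1):
  011110011100101
& 010001011001111
-----------------
  010000011000101

Answer: 010000011000101 (8389)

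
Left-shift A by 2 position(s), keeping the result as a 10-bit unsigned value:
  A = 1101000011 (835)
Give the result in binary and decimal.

Shift left by 2: drop the top 2 bit(s), append 2 zero(s) on the right.
  1101000011  ->  discard [11], keep [01000011], append 00
= 0100001100

Answer: 0100001100 (268)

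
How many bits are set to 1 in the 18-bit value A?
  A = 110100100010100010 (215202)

110100100010100010
1-bits at positions (from bit 0 = LSB): 1, 5, 7, 11, 14, 16, 17
Count = 7

Answer: 7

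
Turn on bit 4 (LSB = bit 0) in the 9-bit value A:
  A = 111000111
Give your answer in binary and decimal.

Mask = 1 << 4 = 000010000
Bit 4 of A is 0, so OR-ing with the mask flips it to 1.
  111000111
| 000010000
-----------
  111010111

Answer: 111010111 (471)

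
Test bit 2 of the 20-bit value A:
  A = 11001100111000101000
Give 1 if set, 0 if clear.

Bit 2 is the 3rd from the right.
  11001100111000101000
                   ^
That bit is 0.

Answer: 0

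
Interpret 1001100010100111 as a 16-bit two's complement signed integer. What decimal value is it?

MSB is 1, so the value is negative. Find the magnitude:
1. Invert bits:  0110011101011000
2. Add 1:        0110011101011001  = 26457
3. Apply sign:   -26457

Answer: -26457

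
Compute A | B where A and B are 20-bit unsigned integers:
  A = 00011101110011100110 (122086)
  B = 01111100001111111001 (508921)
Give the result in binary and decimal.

Apply | to each column (1 where either bit is 1):
  00011101110011100110
| 01111100001111111001
----------------------
  01111101111111111111

Answer: 01111101111111111111 (516095)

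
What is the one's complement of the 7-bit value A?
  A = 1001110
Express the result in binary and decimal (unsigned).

Flip each bit (0->1, 1->0):
  1001110
  0110001

Answer: 0110001 (49)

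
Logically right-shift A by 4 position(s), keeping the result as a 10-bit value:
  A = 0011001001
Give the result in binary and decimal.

Logical shift right by 4: drop the bottom 4 bit(s), prepend 4 zero(s) on the left.
  0011001001  ->  keep [001100], discard [1001], prepend 0000
= 0000001100

Answer: 0000001100 (12)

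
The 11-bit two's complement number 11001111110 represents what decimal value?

MSB is 1, so the value is negative. Find the magnitude:
1. Invert bits:  00110000001
2. Add 1:        00110000010  = 386
3. Apply sign:   -386

Answer: -386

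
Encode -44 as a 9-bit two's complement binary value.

1. Binary of +44:  000101100
2. Invert bits:     111010011
3. Add 1:           111010100

Answer: 111010100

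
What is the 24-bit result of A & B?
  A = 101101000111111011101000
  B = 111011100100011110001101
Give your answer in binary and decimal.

Apply & to each column (1 only where both bits are 1):
  101101000111111011101000
& 111011100100011110001101
--------------------------
  101001000100011010001000

Answer: 101001000100011010001000 (10765960)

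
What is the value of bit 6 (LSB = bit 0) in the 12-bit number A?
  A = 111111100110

Bit 6 is the 7th from the right.
  111111100110
       ^
That bit is 1.

Answer: 1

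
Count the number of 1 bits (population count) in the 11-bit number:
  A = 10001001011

10001001011
1-bits at positions (from bit 0 = LSB): 0, 1, 3, 6, 10
Count = 5

Answer: 5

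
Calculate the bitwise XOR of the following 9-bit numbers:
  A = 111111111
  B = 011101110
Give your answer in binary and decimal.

Apply ^ to each column (1 where bits differ):
  111111111
^ 011101110
-----------
  100010001

Answer: 100010001 (273)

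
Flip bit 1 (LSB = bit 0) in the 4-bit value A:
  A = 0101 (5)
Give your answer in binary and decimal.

Mask = 1 << 1 = 0010
Bit 1 of A is 0; XOR with the mask flips it to 1.
  0101
^ 0010
------
  0111

Answer: 0111 (7)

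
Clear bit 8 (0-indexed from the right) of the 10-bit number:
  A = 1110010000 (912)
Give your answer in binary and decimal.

Mask = ~(1 << 8) = 1011111111
Bit 8 of A is 1, so AND-ing with the mask clears it to 0.
  1110010000
& 1011111111
------------
  1010010000

Answer: 1010010000 (656)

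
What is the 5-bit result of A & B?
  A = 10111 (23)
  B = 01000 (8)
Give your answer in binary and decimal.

Apply & to each column (1 only where both bits are 1):
  10111
& 01000
-------
  00000

Answer: 00000 (0)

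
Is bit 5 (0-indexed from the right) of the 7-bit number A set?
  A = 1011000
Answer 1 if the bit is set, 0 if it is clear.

Bit 5 is the 6th from the right.
  1011000
   ^
That bit is 0.

Answer: 0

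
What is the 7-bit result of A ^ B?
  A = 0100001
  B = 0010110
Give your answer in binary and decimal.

Apply ^ to each column (1 where bits differ):
  0100001
^ 0010110
---------
  0110111

Answer: 0110111 (55)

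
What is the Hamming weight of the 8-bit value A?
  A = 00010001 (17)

00010001
1-bits at positions (from bit 0 = LSB): 0, 4
Count = 2

Answer: 2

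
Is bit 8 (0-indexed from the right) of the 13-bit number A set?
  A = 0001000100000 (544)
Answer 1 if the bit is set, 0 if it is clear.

Bit 8 is the 9th from the right.
  0001000100000
      ^
That bit is 0.

Answer: 0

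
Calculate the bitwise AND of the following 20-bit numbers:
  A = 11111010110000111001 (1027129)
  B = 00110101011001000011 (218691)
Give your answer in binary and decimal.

Apply & to each column (1 only where both bits are 1):
  11111010110000111001
& 00110101011001000011
----------------------
  00110000010000000001

Answer: 00110000010000000001 (197633)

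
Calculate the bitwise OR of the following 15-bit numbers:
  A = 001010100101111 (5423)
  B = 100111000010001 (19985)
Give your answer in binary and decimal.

Apply | to each column (1 where either bit is 1):
  001010100101111
| 100111000010001
-----------------
  101111100111111

Answer: 101111100111111 (24383)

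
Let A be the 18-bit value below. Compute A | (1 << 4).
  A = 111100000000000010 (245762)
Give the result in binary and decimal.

Mask = 1 << 4 = 000000000000010000
Bit 4 of A is 0, so OR-ing with the mask flips it to 1.
  111100000000000010
| 000000000000010000
--------------------
  111100000000010010

Answer: 111100000000010010 (245778)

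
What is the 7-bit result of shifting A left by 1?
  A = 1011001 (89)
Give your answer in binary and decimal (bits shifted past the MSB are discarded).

Shift left by 1: drop the top 1 bit(s), append 1 zero(s) on the right.
  1011001  ->  discard [1], keep [011001], append 0
= 0110010

Answer: 0110010 (50)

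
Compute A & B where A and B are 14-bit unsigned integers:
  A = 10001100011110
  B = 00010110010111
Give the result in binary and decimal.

Apply & to each column (1 only where both bits are 1):
  10001100011110
& 00010110010111
----------------
  00000100010110

Answer: 00000100010110 (278)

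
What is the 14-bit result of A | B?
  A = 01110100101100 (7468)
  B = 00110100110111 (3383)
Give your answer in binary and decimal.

Apply | to each column (1 where either bit is 1):
  01110100101100
| 00110100110111
----------------
  01110100111111

Answer: 01110100111111 (7487)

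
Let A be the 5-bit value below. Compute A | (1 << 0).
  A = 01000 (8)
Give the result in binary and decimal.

Mask = 1 << 0 = 00001
Bit 0 of A is 0, so OR-ing with the mask flips it to 1.
  01000
| 00001
-------
  01001

Answer: 01001 (9)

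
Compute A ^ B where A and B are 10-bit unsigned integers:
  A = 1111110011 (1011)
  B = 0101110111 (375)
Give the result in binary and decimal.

Apply ^ to each column (1 where bits differ):
  1111110011
^ 0101110111
------------
  1010000100

Answer: 1010000100 (644)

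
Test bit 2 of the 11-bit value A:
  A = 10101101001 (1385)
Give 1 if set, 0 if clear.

Bit 2 is the 3rd from the right.
  10101101001
          ^
That bit is 0.

Answer: 0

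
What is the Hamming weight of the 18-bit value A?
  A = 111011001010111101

111011001010111101
1-bits at positions (from bit 0 = LSB): 0, 2, 3, 4, 5, 7, 9, 12, 13, 15, 16, 17
Count = 12

Answer: 12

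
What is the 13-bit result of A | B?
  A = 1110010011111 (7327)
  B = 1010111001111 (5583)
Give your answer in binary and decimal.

Apply | to each column (1 where either bit is 1):
  1110010011111
| 1010111001111
---------------
  1110111011111

Answer: 1110111011111 (7647)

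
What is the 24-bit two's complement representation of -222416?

1. Binary of +222416:  000000110110010011010000
2. Invert bits:     111111001001101100101111
3. Add 1:           111111001001101100110000

Answer: 111111001001101100110000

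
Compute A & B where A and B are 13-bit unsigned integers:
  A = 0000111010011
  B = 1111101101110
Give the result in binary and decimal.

Apply & to each column (1 only where both bits are 1):
  0000111010011
& 1111101101110
---------------
  0000101000010

Answer: 0000101000010 (322)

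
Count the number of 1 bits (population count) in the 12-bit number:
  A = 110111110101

110111110101
1-bits at positions (from bit 0 = LSB): 0, 2, 4, 5, 6, 7, 8, 10, 11
Count = 9

Answer: 9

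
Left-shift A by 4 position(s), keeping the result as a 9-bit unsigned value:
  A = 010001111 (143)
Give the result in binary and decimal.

Shift left by 4: drop the top 4 bit(s), append 4 zero(s) on the right.
  010001111  ->  discard [0100], keep [01111], append 0000
= 011110000

Answer: 011110000 (240)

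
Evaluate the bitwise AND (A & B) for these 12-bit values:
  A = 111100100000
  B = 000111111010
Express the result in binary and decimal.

Apply & to each column (1 only where both bits are 1):
  111100100000
& 000111111010
--------------
  000100100000

Answer: 000100100000 (288)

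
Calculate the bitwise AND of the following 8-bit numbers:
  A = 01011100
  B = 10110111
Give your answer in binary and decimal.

Apply & to each column (1 only where both bits are 1):
  01011100
& 10110111
----------
  00010100

Answer: 00010100 (20)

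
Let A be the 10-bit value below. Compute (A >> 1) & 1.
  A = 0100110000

Bit 1 is the 2nd from the right.
  0100110000
          ^
That bit is 0.

Answer: 0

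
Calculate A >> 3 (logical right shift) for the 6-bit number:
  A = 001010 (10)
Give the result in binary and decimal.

Logical shift right by 3: drop the bottom 3 bit(s), prepend 3 zero(s) on the left.
  001010  ->  keep [001], discard [010], prepend 000
= 000001

Answer: 000001 (1)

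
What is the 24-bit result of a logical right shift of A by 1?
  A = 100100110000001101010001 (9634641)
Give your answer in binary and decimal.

Logical shift right by 1: drop the bottom 1 bit(s), prepend 1 zero(s) on the left.
  100100110000001101010001  ->  keep [10010011000000110101000], discard [1], prepend 0
= 010010011000000110101000

Answer: 010010011000000110101000 (4817320)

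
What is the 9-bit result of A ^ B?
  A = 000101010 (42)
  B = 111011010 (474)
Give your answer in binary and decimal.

Apply ^ to each column (1 where bits differ):
  000101010
^ 111011010
-----------
  111110000

Answer: 111110000 (496)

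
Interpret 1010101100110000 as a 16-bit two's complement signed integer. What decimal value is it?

MSB is 1, so the value is negative. Find the magnitude:
1. Invert bits:  0101010011001111
2. Add 1:        0101010011010000  = 21712
3. Apply sign:   -21712

Answer: -21712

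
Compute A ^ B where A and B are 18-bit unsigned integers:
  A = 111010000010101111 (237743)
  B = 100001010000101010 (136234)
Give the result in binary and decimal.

Apply ^ to each column (1 where bits differ):
  111010000010101111
^ 100001010000101010
--------------------
  011011010010000101

Answer: 011011010010000101 (111749)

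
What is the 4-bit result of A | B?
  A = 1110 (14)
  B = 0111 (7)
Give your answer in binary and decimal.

Apply | to each column (1 where either bit is 1):
  1110
| 0111
------
  1111

Answer: 1111 (15)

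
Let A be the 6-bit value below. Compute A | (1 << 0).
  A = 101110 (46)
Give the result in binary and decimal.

Mask = 1 << 0 = 000001
Bit 0 of A is 0, so OR-ing with the mask flips it to 1.
  101110
| 000001
--------
  101111

Answer: 101111 (47)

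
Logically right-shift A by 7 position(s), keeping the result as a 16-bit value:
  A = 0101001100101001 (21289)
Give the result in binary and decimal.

Logical shift right by 7: drop the bottom 7 bit(s), prepend 7 zero(s) on the left.
  0101001100101001  ->  keep [010100110], discard [0101001], prepend 0000000
= 0000000010100110

Answer: 0000000010100110 (166)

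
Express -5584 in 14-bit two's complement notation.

1. Binary of +5584:  01010111010000
2. Invert bits:     10101000101111
3. Add 1:           10101000110000

Answer: 10101000110000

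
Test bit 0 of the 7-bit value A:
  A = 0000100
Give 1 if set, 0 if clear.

Bit 0 is the 1st from the right.
  0000100
        ^
That bit is 0.

Answer: 0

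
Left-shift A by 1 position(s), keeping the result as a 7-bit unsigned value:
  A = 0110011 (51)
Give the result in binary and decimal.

Shift left by 1: drop the top 1 bit(s), append 1 zero(s) on the right.
  0110011  ->  discard [0], keep [110011], append 0
= 1100110

Answer: 1100110 (102)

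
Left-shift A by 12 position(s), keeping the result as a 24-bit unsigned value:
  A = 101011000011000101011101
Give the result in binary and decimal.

Shift left by 12: drop the top 12 bit(s), append 12 zero(s) on the right.
  101011000011000101011101  ->  discard [101011000011], keep [000101011101], append 000000000000
= 000101011101000000000000

Answer: 000101011101000000000000 (1429504)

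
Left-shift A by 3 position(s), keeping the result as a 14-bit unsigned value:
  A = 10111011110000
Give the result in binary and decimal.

Shift left by 3: drop the top 3 bit(s), append 3 zero(s) on the right.
  10111011110000  ->  discard [101], keep [11011110000], append 000
= 11011110000000

Answer: 11011110000000 (14208)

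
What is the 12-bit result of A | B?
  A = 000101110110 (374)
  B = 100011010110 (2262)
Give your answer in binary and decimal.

Apply | to each column (1 where either bit is 1):
  000101110110
| 100011010110
--------------
  100111110110

Answer: 100111110110 (2550)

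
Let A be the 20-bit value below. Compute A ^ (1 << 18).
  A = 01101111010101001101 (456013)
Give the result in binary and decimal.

Mask = 1 << 18 = 01000000000000000000
Bit 18 of A is 1; XOR with the mask flips it to 0.
  01101111010101001101
^ 01000000000000000000
----------------------
  00101111010101001101

Answer: 00101111010101001101 (193869)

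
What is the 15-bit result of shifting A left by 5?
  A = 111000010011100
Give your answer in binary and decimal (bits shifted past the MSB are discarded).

Shift left by 5: drop the top 5 bit(s), append 5 zero(s) on the right.
  111000010011100  ->  discard [11100], keep [0010011100], append 00000
= 001001110000000

Answer: 001001110000000 (4992)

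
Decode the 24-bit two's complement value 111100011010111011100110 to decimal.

MSB is 1, so the value is negative. Find the magnitude:
1. Invert bits:  000011100101000100011001
2. Add 1:        000011100101000100011010  = 938266
3. Apply sign:   -938266

Answer: -938266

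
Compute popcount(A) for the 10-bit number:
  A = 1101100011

1101100011
1-bits at positions (from bit 0 = LSB): 0, 1, 5, 6, 8, 9
Count = 6

Answer: 6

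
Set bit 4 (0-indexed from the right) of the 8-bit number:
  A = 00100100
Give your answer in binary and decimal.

Mask = 1 << 4 = 00010000
Bit 4 of A is 0, so OR-ing with the mask flips it to 1.
  00100100
| 00010000
----------
  00110100

Answer: 00110100 (52)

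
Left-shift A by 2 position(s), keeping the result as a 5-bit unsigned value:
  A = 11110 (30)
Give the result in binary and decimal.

Shift left by 2: drop the top 2 bit(s), append 2 zero(s) on the right.
  11110  ->  discard [11], keep [110], append 00
= 11000

Answer: 11000 (24)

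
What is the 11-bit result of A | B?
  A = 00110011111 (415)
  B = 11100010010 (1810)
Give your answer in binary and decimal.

Apply | to each column (1 where either bit is 1):
  00110011111
| 11100010010
-------------
  11110011111

Answer: 11110011111 (1951)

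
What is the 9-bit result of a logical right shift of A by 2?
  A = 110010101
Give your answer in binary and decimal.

Logical shift right by 2: drop the bottom 2 bit(s), prepend 2 zero(s) on the left.
  110010101  ->  keep [1100101], discard [01], prepend 00
= 001100101

Answer: 001100101 (101)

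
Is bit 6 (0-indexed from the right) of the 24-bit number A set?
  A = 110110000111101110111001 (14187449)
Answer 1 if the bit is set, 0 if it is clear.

Bit 6 is the 7th from the right.
  110110000111101110111001
                   ^
That bit is 0.

Answer: 0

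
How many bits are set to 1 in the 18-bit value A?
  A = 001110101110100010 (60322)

001110101110100010
1-bits at positions (from bit 0 = LSB): 1, 5, 7, 8, 9, 11, 13, 14, 15
Count = 9

Answer: 9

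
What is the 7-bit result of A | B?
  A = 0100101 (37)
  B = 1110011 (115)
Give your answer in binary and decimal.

Apply | to each column (1 where either bit is 1):
  0100101
| 1110011
---------
  1110111

Answer: 1110111 (119)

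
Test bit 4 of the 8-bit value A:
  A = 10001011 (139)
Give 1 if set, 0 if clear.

Bit 4 is the 5th from the right.
  10001011
     ^
That bit is 0.

Answer: 0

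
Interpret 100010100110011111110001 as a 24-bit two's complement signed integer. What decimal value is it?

MSB is 1, so the value is negative. Find the magnitude:
1. Invert bits:  011101011001100000001110
2. Add 1:        011101011001100000001111  = 7706639
3. Apply sign:   -7706639

Answer: -7706639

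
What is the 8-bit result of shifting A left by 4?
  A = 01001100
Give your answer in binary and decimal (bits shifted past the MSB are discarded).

Shift left by 4: drop the top 4 bit(s), append 4 zero(s) on the right.
  01001100  ->  discard [0100], keep [1100], append 0000
= 11000000

Answer: 11000000 (192)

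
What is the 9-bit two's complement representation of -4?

1. Binary of +4:  000000100
2. Invert bits:     111111011
3. Add 1:           111111100

Answer: 111111100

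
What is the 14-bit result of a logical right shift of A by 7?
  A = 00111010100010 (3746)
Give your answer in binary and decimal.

Logical shift right by 7: drop the bottom 7 bit(s), prepend 7 zero(s) on the left.
  00111010100010  ->  keep [0011101], discard [0100010], prepend 0000000
= 00000000011101

Answer: 00000000011101 (29)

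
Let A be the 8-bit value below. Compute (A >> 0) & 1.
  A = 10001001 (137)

Bit 0 is the 1st from the right.
  10001001
         ^
That bit is 1.

Answer: 1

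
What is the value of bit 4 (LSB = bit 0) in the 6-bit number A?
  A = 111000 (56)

Bit 4 is the 5th from the right.
  111000
   ^
That bit is 1.

Answer: 1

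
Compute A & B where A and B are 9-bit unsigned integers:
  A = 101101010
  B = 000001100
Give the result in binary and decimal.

Apply & to each column (1 only where both bits are 1):
  101101010
& 000001100
-----------
  000001000

Answer: 000001000 (8)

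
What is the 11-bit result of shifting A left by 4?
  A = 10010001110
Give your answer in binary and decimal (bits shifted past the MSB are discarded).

Shift left by 4: drop the top 4 bit(s), append 4 zero(s) on the right.
  10010001110  ->  discard [1001], keep [0001110], append 0000
= 00011100000

Answer: 00011100000 (224)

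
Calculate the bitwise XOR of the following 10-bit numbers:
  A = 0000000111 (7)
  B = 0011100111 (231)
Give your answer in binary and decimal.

Apply ^ to each column (1 where bits differ):
  0000000111
^ 0011100111
------------
  0011100000

Answer: 0011100000 (224)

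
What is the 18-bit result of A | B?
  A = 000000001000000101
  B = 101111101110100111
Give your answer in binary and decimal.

Apply | to each column (1 where either bit is 1):
  000000001000000101
| 101111101110100111
--------------------
  101111101110100111

Answer: 101111101110100111 (195495)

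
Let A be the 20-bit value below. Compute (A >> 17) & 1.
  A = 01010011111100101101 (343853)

Bit 17 is the 18th from the right.
  01010011111100101101
    ^
That bit is 0.

Answer: 0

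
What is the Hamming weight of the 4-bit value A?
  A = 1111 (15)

1111
1-bits at positions (from bit 0 = LSB): 0, 1, 2, 3
Count = 4

Answer: 4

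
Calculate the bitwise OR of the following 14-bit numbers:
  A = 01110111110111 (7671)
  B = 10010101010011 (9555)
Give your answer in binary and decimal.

Apply | to each column (1 where either bit is 1):
  01110111110111
| 10010101010011
----------------
  11110111110111

Answer: 11110111110111 (15863)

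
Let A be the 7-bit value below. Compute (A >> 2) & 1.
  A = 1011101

Bit 2 is the 3rd from the right.
  1011101
      ^
That bit is 1.

Answer: 1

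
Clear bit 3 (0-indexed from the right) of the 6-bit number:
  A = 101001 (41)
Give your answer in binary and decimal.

Mask = ~(1 << 3) = 110111
Bit 3 of A is 1, so AND-ing with the mask clears it to 0.
  101001
& 110111
--------
  100001

Answer: 100001 (33)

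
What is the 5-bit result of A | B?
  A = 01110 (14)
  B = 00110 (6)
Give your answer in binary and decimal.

Apply | to each column (1 where either bit is 1):
  01110
| 00110
-------
  01110

Answer: 01110 (14)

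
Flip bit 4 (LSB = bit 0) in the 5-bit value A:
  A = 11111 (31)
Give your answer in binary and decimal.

Mask = 1 << 4 = 10000
Bit 4 of A is 1; XOR with the mask flips it to 0.
  11111
^ 10000
-------
  01111

Answer: 01111 (15)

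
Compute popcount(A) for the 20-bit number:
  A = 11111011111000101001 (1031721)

11111011111000101001
1-bits at positions (from bit 0 = LSB): 0, 3, 5, 9, 10, 11, 12, 13, 15, 16, 17, 18, 19
Count = 13

Answer: 13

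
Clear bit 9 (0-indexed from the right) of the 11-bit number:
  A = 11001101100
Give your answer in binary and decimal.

Mask = ~(1 << 9) = 10111111111
Bit 9 of A is 1, so AND-ing with the mask clears it to 0.
  11001101100
& 10111111111
-------------
  10001101100

Answer: 10001101100 (1132)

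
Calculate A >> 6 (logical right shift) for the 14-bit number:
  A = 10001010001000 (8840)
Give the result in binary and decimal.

Logical shift right by 6: drop the bottom 6 bit(s), prepend 6 zero(s) on the left.
  10001010001000  ->  keep [10001010], discard [001000], prepend 000000
= 00000010001010

Answer: 00000010001010 (138)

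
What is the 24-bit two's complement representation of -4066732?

1. Binary of +4066732:  001111100000110110101100
2. Invert bits:     110000011111001001010011
3. Add 1:           110000011111001001010100

Answer: 110000011111001001010100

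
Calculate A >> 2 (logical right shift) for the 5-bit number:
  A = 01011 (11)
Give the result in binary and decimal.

Logical shift right by 2: drop the bottom 2 bit(s), prepend 2 zero(s) on the left.
  01011  ->  keep [010], discard [11], prepend 00
= 00010

Answer: 00010 (2)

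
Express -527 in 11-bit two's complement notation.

1. Binary of +527:  01000001111
2. Invert bits:     10111110000
3. Add 1:           10111110001

Answer: 10111110001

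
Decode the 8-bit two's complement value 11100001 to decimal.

MSB is 1, so the value is negative. Find the magnitude:
1. Invert bits:  00011110
2. Add 1:        00011111  = 31
3. Apply sign:   -31

Answer: -31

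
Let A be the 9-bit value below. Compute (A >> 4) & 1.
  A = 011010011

Bit 4 is the 5th from the right.
  011010011
      ^
That bit is 1.

Answer: 1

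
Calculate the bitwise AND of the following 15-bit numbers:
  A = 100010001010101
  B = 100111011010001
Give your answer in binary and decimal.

Apply & to each column (1 only where both bits are 1):
  100010001010101
& 100111011010001
-----------------
  100010001010001

Answer: 100010001010001 (17489)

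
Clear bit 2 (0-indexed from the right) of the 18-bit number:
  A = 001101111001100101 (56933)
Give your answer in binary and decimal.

Mask = ~(1 << 2) = 111111111111111011
Bit 2 of A is 1, so AND-ing with the mask clears it to 0.
  001101111001100101
& 111111111111111011
--------------------
  001101111001100001

Answer: 001101111001100001 (56929)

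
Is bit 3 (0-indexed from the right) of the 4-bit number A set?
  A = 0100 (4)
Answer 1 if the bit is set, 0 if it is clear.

Bit 3 is the 4th from the right.
  0100
  ^
That bit is 0.

Answer: 0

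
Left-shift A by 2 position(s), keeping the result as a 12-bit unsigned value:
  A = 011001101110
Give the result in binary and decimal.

Shift left by 2: drop the top 2 bit(s), append 2 zero(s) on the right.
  011001101110  ->  discard [01], keep [1001101110], append 00
= 100110111000

Answer: 100110111000 (2488)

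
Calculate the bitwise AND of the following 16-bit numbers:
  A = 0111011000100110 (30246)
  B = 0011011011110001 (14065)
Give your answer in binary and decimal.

Apply & to each column (1 only where both bits are 1):
  0111011000100110
& 0011011011110001
------------------
  0011011000100000

Answer: 0011011000100000 (13856)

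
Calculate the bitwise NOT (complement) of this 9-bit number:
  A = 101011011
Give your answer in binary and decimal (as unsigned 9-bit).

Flip each bit (0->1, 1->0):
  101011011
  010100100

Answer: 010100100 (164)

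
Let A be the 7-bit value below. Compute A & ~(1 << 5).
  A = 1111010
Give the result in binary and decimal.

Mask = ~(1 << 5) = 1011111
Bit 5 of A is 1, so AND-ing with the mask clears it to 0.
  1111010
& 1011111
---------
  1011010

Answer: 1011010 (90)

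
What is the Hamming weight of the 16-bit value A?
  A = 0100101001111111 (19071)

0100101001111111
1-bits at positions (from bit 0 = LSB): 0, 1, 2, 3, 4, 5, 6, 9, 11, 14
Count = 10

Answer: 10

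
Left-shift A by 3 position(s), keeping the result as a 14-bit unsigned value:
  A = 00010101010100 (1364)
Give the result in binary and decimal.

Shift left by 3: drop the top 3 bit(s), append 3 zero(s) on the right.
  00010101010100  ->  discard [000], keep [10101010100], append 000
= 10101010100000

Answer: 10101010100000 (10912)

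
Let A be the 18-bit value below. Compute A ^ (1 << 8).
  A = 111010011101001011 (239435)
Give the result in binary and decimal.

Mask = 1 << 8 = 000000000100000000
Bit 8 of A is 1; XOR with the mask flips it to 0.
  111010011101001011
^ 000000000100000000
--------------------
  111010011001001011

Answer: 111010011001001011 (239179)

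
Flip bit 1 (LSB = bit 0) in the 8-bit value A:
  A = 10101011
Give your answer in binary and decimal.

Mask = 1 << 1 = 00000010
Bit 1 of A is 1; XOR with the mask flips it to 0.
  10101011
^ 00000010
----------
  10101001

Answer: 10101001 (169)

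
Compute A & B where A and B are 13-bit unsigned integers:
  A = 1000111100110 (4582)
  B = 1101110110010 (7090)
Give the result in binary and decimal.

Apply & to each column (1 only where both bits are 1):
  1000111100110
& 1101110110010
---------------
  1000110100010

Answer: 1000110100010 (4514)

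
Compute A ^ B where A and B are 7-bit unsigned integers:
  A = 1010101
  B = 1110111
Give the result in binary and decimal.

Apply ^ to each column (1 where bits differ):
  1010101
^ 1110111
---------
  0100010

Answer: 0100010 (34)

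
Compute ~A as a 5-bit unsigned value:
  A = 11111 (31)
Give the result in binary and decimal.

Flip each bit (0->1, 1->0):
  11111
  00000

Answer: 00000 (0)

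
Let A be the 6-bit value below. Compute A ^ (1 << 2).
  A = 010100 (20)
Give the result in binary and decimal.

Mask = 1 << 2 = 000100
Bit 2 of A is 1; XOR with the mask flips it to 0.
  010100
^ 000100
--------
  010000

Answer: 010000 (16)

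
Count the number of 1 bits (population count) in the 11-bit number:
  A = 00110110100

00110110100
1-bits at positions (from bit 0 = LSB): 2, 4, 5, 7, 8
Count = 5

Answer: 5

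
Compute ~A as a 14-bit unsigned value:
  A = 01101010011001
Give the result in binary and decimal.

Flip each bit (0->1, 1->0):
  01101010011001
  10010101100110

Answer: 10010101100110 (9574)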